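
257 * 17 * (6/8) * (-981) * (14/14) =-12857967/4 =-3214491.75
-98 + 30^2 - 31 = 771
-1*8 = -8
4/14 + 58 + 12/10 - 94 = -34.51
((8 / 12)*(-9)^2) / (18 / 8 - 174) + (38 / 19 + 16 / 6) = 2990 / 687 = 4.35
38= 38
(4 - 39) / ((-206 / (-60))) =-1050 / 103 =-10.19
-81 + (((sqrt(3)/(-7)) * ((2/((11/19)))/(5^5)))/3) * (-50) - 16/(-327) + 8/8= -26144/327 + 76 * sqrt(3)/28875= -79.95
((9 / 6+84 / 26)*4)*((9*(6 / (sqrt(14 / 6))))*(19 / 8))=63099*sqrt(21) / 182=1588.77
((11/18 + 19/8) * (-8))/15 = -43/27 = -1.59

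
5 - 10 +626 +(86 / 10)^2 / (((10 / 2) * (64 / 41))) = 5043809 / 8000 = 630.48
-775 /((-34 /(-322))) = -124775 /17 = -7339.71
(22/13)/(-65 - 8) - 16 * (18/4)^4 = -6226411/949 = -6561.02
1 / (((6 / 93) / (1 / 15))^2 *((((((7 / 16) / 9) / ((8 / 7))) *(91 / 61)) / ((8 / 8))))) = 1875872 / 111475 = 16.83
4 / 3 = 1.33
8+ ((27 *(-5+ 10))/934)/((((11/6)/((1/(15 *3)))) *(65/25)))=534293/66781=8.00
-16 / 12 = -4 / 3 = -1.33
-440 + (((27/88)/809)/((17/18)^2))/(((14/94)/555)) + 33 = -14597131183/36005354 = -405.42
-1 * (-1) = 1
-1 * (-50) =50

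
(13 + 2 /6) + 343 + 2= 1075 /3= 358.33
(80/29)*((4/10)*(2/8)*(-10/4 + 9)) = 52/29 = 1.79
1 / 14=0.07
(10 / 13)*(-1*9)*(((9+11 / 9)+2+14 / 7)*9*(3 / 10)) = -3456 / 13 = -265.85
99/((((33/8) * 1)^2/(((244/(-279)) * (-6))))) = 31232/1023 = 30.53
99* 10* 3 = 2970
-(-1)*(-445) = -445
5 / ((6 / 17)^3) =24565 / 216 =113.73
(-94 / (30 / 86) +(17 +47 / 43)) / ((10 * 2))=-40534 / 3225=-12.57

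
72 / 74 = 36 / 37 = 0.97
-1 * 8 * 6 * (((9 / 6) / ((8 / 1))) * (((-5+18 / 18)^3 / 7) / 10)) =288 / 35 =8.23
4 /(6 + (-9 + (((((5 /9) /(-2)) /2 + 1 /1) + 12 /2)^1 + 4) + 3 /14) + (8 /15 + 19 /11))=0.39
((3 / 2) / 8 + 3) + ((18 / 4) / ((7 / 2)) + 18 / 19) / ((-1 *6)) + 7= 20887 / 2128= 9.82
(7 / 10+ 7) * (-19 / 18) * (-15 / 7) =209 / 12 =17.42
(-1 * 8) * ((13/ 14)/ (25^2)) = -52/ 4375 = -0.01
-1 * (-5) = 5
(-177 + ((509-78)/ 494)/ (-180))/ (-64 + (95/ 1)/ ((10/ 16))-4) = -15739271/ 7469280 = -2.11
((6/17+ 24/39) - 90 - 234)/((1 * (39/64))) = -4568960/8619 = -530.10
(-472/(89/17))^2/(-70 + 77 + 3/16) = 1030153216/910915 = 1130.90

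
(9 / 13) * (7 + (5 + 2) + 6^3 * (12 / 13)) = 24966 / 169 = 147.73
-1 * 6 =-6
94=94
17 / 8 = 2.12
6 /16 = 3 /8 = 0.38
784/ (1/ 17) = 13328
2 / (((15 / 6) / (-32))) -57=-413 / 5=-82.60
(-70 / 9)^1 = -70 / 9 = -7.78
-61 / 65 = -0.94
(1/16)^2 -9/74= -1115/9472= -0.12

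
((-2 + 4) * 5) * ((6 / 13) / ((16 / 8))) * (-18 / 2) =-270 / 13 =-20.77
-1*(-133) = 133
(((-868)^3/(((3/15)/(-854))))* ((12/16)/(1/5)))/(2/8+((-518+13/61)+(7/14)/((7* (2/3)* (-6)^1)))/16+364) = 572342719788134400/18139627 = 31552066632.25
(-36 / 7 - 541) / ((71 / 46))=-175858 / 497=-353.84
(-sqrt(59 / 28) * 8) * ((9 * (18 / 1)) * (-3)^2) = -5832 * sqrt(413) / 7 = -16931.46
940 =940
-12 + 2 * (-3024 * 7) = -42348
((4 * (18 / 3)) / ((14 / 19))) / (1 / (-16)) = -3648 / 7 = -521.14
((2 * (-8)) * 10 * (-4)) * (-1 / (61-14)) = -640 / 47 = -13.62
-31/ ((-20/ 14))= 217/ 10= 21.70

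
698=698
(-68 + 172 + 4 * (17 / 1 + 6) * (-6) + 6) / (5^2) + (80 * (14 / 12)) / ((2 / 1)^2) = 424 / 75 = 5.65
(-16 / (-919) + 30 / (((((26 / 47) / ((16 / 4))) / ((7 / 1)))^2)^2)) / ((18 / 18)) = 5168212243867696 / 26247559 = 196902586.02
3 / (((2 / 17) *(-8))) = -51 / 16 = -3.19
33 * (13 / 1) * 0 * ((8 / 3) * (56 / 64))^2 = 0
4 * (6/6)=4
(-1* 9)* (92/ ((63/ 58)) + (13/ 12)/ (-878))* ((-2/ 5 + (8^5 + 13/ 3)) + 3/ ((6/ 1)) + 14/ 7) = -18425549460847/ 737520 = -24983118.37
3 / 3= 1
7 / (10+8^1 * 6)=7 / 58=0.12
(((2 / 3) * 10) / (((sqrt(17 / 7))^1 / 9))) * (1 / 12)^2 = 5 * sqrt(119) / 204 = 0.27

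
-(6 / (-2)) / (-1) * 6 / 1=-18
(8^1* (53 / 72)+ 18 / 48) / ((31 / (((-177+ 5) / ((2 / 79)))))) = -1532047 / 1116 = -1372.80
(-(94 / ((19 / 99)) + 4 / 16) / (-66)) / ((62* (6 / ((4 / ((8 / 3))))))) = 37243 / 1243968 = 0.03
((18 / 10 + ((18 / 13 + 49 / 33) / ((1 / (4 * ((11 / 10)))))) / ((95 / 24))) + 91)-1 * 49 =290161 / 6175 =46.99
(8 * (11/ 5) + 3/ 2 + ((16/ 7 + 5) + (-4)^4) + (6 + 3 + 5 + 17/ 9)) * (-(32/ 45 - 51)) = 425247119/ 28350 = 14999.90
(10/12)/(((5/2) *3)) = 1/9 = 0.11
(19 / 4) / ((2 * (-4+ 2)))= -1.19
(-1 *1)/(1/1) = -1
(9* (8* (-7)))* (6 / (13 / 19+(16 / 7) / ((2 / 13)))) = -134064 / 689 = -194.58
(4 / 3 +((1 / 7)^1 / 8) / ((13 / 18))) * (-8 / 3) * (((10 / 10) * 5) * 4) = -72.43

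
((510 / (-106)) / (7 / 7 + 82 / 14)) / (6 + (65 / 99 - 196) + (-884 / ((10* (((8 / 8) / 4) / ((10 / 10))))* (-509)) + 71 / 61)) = 537923925 / 143736088192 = 0.00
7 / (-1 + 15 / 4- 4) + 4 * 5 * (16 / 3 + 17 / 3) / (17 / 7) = 7224 / 85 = 84.99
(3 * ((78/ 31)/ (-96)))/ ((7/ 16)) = -0.18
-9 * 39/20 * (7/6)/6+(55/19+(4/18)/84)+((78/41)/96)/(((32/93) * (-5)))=-39699043/75382272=-0.53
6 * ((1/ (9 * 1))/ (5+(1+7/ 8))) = 16/ 165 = 0.10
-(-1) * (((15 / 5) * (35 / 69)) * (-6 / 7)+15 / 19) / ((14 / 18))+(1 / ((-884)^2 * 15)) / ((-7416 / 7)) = -176031560037413 / 265916317080960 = -0.66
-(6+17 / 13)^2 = -9025 / 169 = -53.40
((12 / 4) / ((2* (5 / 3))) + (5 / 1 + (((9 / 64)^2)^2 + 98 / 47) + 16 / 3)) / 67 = 0.20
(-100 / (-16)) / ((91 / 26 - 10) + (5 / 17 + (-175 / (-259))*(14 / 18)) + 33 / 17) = -1.67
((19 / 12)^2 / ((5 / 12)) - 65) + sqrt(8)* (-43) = -86* sqrt(2) - 3539 / 60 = -180.61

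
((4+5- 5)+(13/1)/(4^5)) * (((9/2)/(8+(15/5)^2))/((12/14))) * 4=86289/17408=4.96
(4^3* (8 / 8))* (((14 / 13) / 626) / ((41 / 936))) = 32256 / 12833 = 2.51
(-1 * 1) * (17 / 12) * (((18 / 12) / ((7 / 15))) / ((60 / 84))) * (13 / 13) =-51 / 8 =-6.38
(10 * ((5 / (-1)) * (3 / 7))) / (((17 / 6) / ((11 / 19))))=-9900 / 2261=-4.38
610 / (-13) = -610 / 13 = -46.92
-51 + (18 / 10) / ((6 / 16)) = -231 / 5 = -46.20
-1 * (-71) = 71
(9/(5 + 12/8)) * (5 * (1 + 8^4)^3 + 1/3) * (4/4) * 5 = 30946419302880/13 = 2380493792529.23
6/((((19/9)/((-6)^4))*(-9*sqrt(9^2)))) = -864/19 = -45.47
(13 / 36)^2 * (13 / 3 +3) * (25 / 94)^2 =1161875 / 17177184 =0.07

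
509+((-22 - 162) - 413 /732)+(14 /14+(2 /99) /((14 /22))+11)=5172179 /15372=336.47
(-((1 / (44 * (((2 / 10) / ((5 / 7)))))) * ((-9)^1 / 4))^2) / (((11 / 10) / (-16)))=253125 / 521752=0.49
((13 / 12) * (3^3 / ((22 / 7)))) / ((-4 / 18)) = -7371 / 176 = -41.88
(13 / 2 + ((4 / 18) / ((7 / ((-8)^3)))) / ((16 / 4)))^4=8882874001 / 252047376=35.24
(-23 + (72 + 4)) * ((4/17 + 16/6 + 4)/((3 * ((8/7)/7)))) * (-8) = -5974.80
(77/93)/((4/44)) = 847/93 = 9.11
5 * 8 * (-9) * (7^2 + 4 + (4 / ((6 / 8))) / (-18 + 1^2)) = -322440 / 17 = -18967.06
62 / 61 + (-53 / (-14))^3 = 9251625 / 167384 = 55.27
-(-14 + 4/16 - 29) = 171/4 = 42.75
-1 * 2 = -2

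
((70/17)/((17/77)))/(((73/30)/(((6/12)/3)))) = 26950/21097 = 1.28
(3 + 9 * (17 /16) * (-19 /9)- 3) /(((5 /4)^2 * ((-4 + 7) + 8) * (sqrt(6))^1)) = -323 * sqrt(6) /1650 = -0.48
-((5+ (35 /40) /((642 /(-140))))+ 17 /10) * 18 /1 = -125367 /1070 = -117.17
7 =7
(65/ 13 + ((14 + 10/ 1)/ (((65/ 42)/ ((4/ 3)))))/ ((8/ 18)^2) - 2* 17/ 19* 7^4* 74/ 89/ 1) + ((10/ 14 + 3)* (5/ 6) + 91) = -7775500381/ 2308215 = -3368.62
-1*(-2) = 2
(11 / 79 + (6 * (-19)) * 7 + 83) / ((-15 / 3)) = 56474 / 395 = 142.97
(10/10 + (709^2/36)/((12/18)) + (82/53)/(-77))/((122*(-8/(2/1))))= -2051537137/47796672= -42.92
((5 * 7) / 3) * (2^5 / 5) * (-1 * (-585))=43680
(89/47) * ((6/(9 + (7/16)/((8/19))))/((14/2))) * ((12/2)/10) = 205056/2113825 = 0.10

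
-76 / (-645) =76 / 645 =0.12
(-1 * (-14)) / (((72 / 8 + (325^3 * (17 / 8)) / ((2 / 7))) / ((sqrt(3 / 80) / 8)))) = 7 * sqrt(15) / 20425235095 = 0.00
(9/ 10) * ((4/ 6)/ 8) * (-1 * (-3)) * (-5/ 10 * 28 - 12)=-5.85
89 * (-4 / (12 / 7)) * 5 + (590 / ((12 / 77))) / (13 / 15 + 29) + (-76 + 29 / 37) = -14020337 / 14208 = -986.79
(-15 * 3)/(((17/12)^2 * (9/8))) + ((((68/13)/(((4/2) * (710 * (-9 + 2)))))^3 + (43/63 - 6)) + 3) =-1950947418998821463/87689902727597625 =-22.25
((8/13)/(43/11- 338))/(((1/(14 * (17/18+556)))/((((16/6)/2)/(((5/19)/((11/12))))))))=-7375192/110565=-66.70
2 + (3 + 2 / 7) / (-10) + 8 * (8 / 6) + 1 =2801 / 210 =13.34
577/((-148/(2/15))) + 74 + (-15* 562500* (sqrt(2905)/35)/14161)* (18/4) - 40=37163/1110 - 7593750* sqrt(2905)/99127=-4095.45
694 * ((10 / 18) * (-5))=-17350 / 9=-1927.78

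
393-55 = 338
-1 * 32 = -32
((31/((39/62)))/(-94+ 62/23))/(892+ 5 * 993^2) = -22103/201930060150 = -0.00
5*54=270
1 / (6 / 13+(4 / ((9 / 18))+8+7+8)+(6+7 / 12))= 156 / 5935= 0.03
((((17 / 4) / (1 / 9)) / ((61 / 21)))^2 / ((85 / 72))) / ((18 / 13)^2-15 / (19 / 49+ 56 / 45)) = -2018319849 / 99940570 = -20.20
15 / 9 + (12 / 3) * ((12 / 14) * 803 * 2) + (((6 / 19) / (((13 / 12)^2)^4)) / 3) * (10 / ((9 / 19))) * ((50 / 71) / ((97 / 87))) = 649897260266069509 / 117976686986067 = 5508.69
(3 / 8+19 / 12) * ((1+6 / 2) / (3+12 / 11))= 517 / 270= 1.91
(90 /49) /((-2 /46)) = -2070 /49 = -42.24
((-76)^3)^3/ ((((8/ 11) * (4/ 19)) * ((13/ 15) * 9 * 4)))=-690603303278704640/ 39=-17707777007146272.82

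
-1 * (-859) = 859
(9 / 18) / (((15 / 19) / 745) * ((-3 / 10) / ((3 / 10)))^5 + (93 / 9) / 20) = 84930 / 87581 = 0.97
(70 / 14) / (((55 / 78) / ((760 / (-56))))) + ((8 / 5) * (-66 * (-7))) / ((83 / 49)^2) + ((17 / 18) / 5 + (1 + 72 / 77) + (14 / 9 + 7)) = 8215070957 / 47740770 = 172.08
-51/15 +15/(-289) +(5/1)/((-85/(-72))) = 1132/1445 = 0.78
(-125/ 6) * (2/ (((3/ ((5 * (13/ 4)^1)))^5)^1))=-145036328125/ 746496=-194289.49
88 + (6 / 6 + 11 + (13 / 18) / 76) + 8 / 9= 138029 / 1368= 100.90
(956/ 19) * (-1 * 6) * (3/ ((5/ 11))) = -189288/ 95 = -1992.51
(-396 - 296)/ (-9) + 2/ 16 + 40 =8425/ 72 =117.01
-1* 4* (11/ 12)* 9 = -33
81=81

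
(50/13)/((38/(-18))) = -450/247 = -1.82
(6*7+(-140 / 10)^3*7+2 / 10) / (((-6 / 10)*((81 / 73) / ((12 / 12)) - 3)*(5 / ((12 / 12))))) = -2331839 / 690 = -3379.48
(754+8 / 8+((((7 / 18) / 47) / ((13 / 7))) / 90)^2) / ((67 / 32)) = 1479412884928802 / 4102676460675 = 360.60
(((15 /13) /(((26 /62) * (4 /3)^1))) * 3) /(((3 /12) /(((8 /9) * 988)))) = 282720 /13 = 21747.69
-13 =-13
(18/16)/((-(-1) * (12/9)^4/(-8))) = -729/256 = -2.85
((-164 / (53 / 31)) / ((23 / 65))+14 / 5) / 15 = -17.89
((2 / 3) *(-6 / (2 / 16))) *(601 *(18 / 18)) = -19232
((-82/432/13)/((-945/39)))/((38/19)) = 41/136080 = 0.00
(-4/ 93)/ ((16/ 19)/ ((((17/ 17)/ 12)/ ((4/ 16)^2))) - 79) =76/ 138477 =0.00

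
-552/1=-552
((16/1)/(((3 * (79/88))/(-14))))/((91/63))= -59136/1027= -57.58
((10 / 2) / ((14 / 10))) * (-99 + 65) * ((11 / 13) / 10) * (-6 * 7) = 431.54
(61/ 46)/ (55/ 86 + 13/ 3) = 7869/ 29509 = 0.27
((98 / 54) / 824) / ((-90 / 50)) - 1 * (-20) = 4004395 / 200232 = 20.00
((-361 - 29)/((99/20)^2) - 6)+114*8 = 2907902/3267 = 890.08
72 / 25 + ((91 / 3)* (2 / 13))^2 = 5548 / 225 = 24.66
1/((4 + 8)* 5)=1/60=0.02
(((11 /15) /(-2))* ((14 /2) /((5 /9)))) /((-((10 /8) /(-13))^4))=844491648 /15625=54047.47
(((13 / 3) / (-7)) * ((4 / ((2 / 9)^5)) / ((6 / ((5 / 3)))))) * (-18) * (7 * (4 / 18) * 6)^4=173365920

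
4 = 4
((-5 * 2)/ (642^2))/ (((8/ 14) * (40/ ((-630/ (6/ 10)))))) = 1225/ 1099104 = 0.00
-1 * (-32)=32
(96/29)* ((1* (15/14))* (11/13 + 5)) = 54720/2639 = 20.74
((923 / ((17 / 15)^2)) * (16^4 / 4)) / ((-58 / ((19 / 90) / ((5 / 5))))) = -359157760 / 8381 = -42853.81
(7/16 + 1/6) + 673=32333/48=673.60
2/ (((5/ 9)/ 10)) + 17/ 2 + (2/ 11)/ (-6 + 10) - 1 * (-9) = 589/ 11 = 53.55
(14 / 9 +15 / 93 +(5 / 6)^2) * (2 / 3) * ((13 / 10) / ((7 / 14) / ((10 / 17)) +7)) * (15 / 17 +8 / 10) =555841 / 1241085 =0.45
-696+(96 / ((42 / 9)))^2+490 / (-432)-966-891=-22553981 / 10584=-2130.95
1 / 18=0.06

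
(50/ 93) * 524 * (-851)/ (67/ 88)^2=-172661772800/ 417477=-413583.92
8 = 8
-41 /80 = -0.51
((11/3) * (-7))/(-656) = 0.04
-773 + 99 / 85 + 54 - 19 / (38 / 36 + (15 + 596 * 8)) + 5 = -5217701853 / 7319605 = -712.84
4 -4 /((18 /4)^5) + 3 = 413215 /59049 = 7.00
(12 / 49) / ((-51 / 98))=-0.47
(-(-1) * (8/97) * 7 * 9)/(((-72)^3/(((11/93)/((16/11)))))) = -847/748237824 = -0.00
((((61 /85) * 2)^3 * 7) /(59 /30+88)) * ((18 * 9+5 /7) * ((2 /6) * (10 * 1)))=486647264 /3900055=124.78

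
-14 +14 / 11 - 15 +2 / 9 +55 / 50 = -26141 / 990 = -26.41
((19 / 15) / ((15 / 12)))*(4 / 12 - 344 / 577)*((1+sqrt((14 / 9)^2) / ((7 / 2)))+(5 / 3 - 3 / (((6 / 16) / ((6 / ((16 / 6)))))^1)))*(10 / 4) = 463372 / 46737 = 9.91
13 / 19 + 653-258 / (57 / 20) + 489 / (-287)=3061609 / 5453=561.45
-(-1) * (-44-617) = -661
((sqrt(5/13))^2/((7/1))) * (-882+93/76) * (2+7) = -3012255/6916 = -435.55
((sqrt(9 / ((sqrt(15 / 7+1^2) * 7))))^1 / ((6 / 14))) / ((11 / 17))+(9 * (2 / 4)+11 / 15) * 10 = 17 * 154^(3 / 4) / 242+157 / 3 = 55.40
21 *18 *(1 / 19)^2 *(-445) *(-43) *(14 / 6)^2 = 39379830 / 361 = 109085.40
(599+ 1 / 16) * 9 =86265 / 16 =5391.56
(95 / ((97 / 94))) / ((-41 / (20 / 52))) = -44650 / 51701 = -0.86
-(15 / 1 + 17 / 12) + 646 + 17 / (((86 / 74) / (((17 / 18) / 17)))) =975853 / 1548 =630.40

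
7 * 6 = 42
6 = 6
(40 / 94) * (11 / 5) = 0.94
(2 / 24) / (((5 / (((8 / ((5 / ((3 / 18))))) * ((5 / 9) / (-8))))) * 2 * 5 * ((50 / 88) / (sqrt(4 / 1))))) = -11 / 101250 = -0.00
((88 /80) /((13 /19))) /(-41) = -209 /5330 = -0.04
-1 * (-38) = 38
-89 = -89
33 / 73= 0.45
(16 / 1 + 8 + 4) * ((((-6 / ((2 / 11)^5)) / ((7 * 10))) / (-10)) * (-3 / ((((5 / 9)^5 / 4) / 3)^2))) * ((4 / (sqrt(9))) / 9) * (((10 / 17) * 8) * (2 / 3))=-86592348.96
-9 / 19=-0.47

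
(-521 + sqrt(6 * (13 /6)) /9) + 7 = -514 + sqrt(13) /9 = -513.60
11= 11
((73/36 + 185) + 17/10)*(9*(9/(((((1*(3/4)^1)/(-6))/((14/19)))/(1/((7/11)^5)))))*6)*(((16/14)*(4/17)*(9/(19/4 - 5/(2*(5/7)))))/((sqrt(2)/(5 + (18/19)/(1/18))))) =-40744029221862912*sqrt(2)/368373425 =-156419423.34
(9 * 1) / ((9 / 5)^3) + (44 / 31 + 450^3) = 228814882439 / 2511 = 91125002.96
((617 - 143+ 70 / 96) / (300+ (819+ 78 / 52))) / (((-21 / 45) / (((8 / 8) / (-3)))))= 113935 / 376488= 0.30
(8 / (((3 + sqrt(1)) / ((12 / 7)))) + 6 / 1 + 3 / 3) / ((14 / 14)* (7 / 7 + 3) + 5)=73 / 63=1.16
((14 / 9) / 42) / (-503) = -1 / 13581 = -0.00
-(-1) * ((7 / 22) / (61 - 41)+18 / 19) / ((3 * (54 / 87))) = 233537 / 451440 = 0.52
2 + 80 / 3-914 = -2656 / 3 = -885.33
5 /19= 0.26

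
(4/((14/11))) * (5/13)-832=-75602/91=-830.79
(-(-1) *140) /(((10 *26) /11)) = 5.92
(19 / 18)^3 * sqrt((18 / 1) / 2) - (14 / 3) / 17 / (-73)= 8521091 / 2412504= 3.53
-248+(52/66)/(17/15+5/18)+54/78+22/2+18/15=-21298254/90805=-234.55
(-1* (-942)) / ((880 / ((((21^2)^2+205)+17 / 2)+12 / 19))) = 696930693 / 3344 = 208412.29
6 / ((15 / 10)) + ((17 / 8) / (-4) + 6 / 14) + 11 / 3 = 5083 / 672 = 7.56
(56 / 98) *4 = 16 / 7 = 2.29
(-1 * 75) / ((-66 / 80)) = 90.91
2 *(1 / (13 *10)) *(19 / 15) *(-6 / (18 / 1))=-19 / 2925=-0.01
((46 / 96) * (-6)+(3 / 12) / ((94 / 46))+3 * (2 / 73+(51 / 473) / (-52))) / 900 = -150588479 / 50633325600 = -0.00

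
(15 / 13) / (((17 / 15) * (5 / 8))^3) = 207360 / 63869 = 3.25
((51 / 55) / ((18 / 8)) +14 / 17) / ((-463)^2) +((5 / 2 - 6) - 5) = -10222178833 / 1202610090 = -8.50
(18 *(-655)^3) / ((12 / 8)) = -3372136500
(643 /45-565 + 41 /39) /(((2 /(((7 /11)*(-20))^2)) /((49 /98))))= -315119980 /14157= -22258.95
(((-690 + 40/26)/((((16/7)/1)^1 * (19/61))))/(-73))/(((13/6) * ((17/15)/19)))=85987125/838916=102.50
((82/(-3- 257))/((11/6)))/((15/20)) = -164/715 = -0.23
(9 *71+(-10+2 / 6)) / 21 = 1888 / 63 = 29.97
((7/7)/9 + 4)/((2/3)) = 37/6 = 6.17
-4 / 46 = -2 / 23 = -0.09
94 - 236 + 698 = 556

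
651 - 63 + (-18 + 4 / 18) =5132 / 9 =570.22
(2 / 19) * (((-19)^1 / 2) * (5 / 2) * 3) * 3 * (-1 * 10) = 225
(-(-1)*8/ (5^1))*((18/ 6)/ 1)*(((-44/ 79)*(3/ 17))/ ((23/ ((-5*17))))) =3168/ 1817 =1.74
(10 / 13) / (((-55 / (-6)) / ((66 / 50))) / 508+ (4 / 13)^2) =1188720 / 167429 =7.10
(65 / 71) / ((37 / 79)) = 1.95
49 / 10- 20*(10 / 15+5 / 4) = -1003 / 30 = -33.43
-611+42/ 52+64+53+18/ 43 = -550921/ 1118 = -492.77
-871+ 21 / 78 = -22639 / 26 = -870.73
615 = 615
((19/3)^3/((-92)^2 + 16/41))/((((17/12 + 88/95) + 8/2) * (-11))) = -0.00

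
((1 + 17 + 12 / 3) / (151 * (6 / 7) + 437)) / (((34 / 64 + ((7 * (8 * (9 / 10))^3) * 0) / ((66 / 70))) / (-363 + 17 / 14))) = -356576 / 13481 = -26.45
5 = 5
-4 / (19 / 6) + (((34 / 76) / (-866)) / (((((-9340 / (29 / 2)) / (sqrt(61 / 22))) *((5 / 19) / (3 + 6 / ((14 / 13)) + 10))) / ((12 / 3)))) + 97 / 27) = 6409 *sqrt(1342) / 622809880 + 1195 / 513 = 2.33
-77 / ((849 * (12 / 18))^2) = -77 / 320356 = -0.00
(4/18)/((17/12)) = 8/51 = 0.16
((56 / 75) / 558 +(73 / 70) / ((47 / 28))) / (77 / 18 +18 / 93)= 1224652 / 8794875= 0.14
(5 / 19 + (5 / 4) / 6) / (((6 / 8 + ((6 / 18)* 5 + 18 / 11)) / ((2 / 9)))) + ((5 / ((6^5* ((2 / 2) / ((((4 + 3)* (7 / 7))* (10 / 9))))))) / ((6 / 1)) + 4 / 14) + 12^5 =743467879561049 / 2987826912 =248832.31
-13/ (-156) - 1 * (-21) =253/ 12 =21.08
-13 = -13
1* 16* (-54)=-864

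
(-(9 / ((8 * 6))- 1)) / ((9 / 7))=91 / 144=0.63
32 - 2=30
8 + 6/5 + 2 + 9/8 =493/40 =12.32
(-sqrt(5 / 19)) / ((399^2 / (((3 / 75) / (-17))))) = sqrt(95) / 1285548075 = 0.00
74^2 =5476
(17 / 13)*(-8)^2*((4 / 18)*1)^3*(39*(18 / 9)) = 17408 / 243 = 71.64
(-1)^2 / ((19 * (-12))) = -1 / 228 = -0.00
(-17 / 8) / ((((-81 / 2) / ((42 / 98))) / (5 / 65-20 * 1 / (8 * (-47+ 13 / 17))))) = 0.00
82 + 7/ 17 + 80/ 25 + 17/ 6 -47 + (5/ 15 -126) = -42953/ 510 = -84.22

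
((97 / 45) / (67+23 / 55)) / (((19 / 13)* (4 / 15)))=69355 / 845424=0.08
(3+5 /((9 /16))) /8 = 107 /72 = 1.49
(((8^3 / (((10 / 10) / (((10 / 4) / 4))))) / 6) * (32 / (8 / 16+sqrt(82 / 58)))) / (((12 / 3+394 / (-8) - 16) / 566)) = 134463488 / 19845 - 9273344 * sqrt(1189) / 19845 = -9337.31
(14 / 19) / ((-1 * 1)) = -14 / 19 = -0.74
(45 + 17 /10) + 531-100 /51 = 293627 /510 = 575.74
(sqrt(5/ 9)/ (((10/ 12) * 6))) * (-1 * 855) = -57 * sqrt(5) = -127.46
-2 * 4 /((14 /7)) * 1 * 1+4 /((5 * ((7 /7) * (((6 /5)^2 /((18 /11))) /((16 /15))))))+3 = -1 /33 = -0.03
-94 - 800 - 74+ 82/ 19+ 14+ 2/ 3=-54094/ 57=-949.02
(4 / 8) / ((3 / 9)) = 3 / 2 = 1.50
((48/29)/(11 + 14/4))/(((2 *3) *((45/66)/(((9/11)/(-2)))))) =-48/4205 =-0.01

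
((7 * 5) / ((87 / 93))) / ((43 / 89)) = 96565 / 1247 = 77.44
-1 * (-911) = 911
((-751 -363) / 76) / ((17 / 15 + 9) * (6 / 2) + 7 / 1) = -2785 / 7106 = -0.39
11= 11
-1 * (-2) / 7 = 2 / 7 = 0.29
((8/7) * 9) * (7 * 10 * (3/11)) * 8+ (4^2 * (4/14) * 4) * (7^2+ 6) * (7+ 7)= 172160/11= 15650.91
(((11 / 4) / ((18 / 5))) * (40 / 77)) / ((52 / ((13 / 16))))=25 / 4032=0.01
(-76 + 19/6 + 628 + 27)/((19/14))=24451/57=428.96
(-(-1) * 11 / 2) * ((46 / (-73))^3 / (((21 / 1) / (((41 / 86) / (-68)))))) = 5487317 / 11943599934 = 0.00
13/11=1.18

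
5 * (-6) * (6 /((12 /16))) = -240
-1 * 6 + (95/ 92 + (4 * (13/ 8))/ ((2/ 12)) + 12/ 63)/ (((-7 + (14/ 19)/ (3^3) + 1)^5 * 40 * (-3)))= -41738585005514762858793/ 6956481964225451786240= -6.00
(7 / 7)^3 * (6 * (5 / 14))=15 / 7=2.14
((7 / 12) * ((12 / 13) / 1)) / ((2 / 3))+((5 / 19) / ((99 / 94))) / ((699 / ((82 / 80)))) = 55247449 / 68370588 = 0.81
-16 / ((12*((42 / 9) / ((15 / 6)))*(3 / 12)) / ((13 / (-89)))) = 260 / 623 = 0.42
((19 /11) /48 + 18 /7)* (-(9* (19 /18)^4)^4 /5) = -2779709902551165192941797 /342051902860091719680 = -8126.57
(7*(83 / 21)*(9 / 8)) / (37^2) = 0.02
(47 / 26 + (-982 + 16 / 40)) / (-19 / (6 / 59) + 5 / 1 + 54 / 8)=764238 / 136565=5.60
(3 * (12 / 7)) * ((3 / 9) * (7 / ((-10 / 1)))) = -6 / 5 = -1.20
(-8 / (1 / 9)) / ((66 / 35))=-420 / 11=-38.18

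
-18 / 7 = -2.57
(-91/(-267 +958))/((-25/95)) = 1729/3455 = 0.50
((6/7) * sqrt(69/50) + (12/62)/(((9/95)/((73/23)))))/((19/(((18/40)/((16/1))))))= 27 * sqrt(138)/212800 + 219/22816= 0.01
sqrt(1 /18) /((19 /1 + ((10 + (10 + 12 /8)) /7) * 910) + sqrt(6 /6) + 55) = sqrt(2) /17220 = 0.00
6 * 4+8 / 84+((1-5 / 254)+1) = 139087 / 5334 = 26.08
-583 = -583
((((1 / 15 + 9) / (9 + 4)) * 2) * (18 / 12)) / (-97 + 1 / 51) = -3468 / 160745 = -0.02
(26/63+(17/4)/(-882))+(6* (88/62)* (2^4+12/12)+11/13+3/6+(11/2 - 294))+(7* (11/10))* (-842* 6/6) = -47099237903/7108920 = -6625.37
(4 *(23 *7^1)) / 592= 161 / 148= 1.09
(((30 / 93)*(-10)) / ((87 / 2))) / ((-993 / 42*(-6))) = -1400 / 2678121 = -0.00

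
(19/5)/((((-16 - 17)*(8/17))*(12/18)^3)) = -2907/3520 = -0.83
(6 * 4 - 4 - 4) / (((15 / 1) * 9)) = 16 / 135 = 0.12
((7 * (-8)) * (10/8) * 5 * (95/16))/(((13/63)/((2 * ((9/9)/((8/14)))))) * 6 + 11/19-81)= 46433625/1789024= 25.95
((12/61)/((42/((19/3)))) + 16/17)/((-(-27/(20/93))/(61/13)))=0.04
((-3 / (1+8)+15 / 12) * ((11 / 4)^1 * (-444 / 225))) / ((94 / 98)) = -219373 / 42300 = -5.19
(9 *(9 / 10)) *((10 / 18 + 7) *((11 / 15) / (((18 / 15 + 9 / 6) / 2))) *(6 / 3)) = 2992 / 45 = 66.49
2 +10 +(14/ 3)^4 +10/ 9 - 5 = 39073/ 81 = 482.38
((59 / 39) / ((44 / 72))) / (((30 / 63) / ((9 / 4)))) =33453 / 2860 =11.70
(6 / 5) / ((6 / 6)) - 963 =-4809 / 5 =-961.80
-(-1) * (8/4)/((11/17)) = 3.09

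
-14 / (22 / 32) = -20.36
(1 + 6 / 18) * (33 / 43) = 1.02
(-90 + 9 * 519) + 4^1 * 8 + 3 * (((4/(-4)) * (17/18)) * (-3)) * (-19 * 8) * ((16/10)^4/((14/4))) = 9597811/4375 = 2193.79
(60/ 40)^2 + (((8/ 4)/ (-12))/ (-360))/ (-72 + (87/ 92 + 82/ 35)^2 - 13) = 186911941777/ 83072204532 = 2.25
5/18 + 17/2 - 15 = -56/9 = -6.22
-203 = -203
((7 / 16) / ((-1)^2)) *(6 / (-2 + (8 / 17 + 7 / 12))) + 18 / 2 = 2403 / 386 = 6.23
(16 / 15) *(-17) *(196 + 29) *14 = -57120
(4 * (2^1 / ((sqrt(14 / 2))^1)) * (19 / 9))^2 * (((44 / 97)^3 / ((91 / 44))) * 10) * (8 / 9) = 6927680798720 / 423820699029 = 16.35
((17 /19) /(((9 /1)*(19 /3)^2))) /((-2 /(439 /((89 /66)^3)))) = -1072791324 /4835382371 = -0.22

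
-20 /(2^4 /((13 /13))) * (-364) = 455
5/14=0.36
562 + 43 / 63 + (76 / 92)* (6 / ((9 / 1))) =816125 / 1449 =563.23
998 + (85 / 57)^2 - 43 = 3110020 / 3249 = 957.22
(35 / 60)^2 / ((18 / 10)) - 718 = -930283 / 1296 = -717.81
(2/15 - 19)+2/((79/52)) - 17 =-40942/1185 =-34.55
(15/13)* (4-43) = -45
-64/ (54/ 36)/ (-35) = 128/ 105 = 1.22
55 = 55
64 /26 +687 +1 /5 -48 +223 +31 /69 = 3880022 /4485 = 865.11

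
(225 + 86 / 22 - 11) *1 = 2397 / 11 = 217.91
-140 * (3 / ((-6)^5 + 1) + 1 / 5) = -43456 / 1555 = -27.95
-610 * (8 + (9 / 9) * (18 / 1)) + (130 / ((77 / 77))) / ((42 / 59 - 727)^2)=-29122261615330 / 1836208201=-15860.00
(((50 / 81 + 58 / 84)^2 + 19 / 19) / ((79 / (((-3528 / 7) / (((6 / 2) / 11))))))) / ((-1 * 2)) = 38337695 / 1209411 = 31.70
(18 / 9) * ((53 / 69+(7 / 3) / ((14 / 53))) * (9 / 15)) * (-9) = -2385 / 23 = -103.70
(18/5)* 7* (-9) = -1134/5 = -226.80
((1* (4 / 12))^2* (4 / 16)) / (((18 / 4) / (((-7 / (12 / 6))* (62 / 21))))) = -0.06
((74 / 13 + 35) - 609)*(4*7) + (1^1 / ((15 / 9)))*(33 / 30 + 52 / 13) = -10341211 / 650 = -15909.56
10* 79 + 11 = 801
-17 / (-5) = 17 / 5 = 3.40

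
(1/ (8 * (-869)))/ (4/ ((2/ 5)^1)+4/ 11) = -1/ 72048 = -0.00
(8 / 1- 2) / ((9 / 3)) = 2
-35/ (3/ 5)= -175/ 3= -58.33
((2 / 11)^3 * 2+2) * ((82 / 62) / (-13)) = -8446 / 41261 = -0.20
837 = 837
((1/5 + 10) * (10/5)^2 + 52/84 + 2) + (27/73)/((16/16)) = 335642/7665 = 43.79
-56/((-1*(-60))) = -14/15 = -0.93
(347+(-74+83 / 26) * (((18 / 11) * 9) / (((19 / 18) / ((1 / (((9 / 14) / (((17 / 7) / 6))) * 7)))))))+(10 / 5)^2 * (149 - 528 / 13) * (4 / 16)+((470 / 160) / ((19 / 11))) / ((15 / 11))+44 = 268507801 / 652080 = 411.77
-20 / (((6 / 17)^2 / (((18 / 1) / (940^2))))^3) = -24137569 / 275947912422400000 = -0.00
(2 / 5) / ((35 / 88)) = 176 / 175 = 1.01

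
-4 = -4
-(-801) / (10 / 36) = 14418 / 5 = 2883.60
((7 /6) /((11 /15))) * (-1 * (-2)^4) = -280 /11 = -25.45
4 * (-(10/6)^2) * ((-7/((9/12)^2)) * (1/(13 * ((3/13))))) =11200/243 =46.09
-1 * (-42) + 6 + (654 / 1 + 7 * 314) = 2900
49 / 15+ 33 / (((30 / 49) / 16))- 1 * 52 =2441 / 3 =813.67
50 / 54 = 25 / 27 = 0.93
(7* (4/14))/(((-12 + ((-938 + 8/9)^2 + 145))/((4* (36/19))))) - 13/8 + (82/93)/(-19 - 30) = -80963089510979/49278284305656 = -1.64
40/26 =20/13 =1.54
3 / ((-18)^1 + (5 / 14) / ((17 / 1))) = -714 / 4279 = -0.17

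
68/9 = 7.56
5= 5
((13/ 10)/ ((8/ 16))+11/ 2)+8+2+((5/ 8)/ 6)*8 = 284/ 15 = 18.93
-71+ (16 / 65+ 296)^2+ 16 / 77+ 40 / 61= 1740225392617 / 19844825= 87691.65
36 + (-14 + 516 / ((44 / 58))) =7724 / 11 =702.18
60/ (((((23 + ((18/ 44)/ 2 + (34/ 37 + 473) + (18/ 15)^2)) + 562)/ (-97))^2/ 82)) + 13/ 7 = 26714316238668017/ 621070480298163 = 43.01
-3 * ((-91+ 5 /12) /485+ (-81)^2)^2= -1458012739348489 /11290800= -129132810.73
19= 19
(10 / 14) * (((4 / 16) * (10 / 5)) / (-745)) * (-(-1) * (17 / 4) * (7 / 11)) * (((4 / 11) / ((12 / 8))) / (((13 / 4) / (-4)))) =272 / 703131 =0.00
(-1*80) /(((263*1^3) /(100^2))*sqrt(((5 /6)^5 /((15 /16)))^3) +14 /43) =-38211933696491520 /155433750222887 +612581569344000*sqrt(2) /155433750222887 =-240.27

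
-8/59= -0.14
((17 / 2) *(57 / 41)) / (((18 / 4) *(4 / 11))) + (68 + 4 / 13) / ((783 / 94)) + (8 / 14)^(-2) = 41142853 / 2225808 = 18.48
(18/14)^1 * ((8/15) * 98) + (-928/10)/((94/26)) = 41.53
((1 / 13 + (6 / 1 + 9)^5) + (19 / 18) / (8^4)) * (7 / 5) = 1018967143565 / 958464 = 1063125.11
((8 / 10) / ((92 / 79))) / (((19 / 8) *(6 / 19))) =316 / 345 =0.92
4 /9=0.44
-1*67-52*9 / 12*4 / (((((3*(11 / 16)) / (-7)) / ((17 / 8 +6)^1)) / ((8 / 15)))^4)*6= -43790634.18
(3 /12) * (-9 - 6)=-15 /4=-3.75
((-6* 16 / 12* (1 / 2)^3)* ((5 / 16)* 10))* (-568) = 1775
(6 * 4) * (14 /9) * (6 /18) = 112 /9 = 12.44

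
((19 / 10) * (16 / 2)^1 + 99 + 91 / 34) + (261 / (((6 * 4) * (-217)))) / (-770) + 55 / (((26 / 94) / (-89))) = -5193525179789 / 295415120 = -17580.43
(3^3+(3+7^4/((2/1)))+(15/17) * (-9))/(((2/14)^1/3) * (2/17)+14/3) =290969/1112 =261.66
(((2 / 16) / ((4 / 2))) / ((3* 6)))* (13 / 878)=13 / 252864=0.00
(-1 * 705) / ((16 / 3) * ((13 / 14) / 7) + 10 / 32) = -1658160 / 2399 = -691.19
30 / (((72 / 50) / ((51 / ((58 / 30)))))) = 31875 / 58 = 549.57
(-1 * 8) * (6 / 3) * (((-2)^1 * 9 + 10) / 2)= 64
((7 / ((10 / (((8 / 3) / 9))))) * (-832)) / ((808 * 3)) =-2912 / 40905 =-0.07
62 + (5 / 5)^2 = 63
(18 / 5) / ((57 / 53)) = 318 / 95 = 3.35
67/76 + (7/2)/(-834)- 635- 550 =-18763607/15846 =-1184.12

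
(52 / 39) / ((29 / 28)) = 112 / 87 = 1.29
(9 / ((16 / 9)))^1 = 81 / 16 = 5.06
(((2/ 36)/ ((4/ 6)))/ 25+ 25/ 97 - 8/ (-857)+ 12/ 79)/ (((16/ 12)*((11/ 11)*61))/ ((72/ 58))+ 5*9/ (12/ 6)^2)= 7487957619/ 1361214514525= 0.01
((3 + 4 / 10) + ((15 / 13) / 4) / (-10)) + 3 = 3313 / 520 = 6.37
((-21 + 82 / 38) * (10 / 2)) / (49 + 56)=-358 / 399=-0.90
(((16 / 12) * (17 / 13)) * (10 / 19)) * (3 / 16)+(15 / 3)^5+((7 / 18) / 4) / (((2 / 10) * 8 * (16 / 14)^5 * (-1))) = 14569309664125 / 4661968896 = 3125.14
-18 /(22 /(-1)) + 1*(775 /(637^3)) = 2326282202 /2843223383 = 0.82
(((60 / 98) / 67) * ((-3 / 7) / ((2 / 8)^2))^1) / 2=-720 / 22981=-0.03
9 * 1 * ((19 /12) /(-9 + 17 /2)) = -57 /2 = -28.50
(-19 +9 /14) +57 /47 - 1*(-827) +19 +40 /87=47474989 /57246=829.32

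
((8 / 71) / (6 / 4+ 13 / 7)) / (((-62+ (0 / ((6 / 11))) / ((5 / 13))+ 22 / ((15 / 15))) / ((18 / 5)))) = -252 / 83425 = -0.00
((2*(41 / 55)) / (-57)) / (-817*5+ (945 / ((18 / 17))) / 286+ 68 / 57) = 4264 / 665233495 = 0.00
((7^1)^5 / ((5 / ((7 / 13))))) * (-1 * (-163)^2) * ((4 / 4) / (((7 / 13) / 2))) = -893090366 / 5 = -178618073.20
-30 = -30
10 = 10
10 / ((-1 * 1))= -10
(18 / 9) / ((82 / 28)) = 28 / 41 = 0.68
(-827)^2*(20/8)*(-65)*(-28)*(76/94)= 118251324100/47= 2515985619.15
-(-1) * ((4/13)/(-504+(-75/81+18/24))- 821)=-581155955/707863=-821.00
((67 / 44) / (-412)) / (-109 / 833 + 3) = -55811 / 43325920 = -0.00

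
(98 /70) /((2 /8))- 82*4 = -1612 /5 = -322.40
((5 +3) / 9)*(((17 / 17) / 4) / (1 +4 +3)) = 1 / 36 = 0.03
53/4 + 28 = 165/4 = 41.25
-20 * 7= -140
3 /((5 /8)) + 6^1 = 54 /5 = 10.80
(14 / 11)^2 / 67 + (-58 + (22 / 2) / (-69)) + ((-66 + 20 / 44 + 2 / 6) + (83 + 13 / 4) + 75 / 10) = -22075017 / 745844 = -29.60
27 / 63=3 / 7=0.43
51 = 51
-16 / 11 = -1.45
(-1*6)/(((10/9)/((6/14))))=-81/35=-2.31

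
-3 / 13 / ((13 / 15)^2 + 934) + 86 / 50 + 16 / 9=2151621814 / 615183075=3.50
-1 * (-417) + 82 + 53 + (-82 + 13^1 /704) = 330893 /704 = 470.02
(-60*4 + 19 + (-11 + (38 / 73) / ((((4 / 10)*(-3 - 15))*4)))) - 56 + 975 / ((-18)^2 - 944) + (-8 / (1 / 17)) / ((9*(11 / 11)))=-49646887 / 162936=-304.70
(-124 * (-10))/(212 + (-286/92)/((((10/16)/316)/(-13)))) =35650/593539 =0.06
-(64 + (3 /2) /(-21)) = -895 /14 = -63.93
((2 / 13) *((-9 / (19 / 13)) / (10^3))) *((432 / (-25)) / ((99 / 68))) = 7344 / 653125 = 0.01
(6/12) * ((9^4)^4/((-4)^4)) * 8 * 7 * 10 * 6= 194567119829443305/16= 12160444989340206.56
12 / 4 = 3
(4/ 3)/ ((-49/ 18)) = -24/ 49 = -0.49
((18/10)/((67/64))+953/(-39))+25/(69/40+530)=-22.67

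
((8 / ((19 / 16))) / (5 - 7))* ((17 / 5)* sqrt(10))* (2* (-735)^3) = 172802851200* sqrt(10) / 19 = 28760557682.27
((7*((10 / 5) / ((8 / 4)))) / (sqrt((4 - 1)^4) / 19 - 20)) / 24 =-19 / 1272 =-0.01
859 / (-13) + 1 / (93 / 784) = -69695 / 1209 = -57.65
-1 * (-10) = 10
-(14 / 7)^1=-2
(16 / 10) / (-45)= -8 / 225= -0.04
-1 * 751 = -751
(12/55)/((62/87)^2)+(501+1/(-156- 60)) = 5724608537/11416680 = 501.42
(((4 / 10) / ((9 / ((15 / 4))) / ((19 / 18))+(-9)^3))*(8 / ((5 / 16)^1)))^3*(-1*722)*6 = 166168191041536 / 13711097996096625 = 0.01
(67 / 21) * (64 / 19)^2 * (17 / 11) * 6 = 9330688 / 27797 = 335.67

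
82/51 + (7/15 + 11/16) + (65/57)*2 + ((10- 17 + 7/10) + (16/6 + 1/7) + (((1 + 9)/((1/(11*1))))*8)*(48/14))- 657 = 256310045/108528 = 2361.70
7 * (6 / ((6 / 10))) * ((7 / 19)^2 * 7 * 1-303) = -21143.49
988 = 988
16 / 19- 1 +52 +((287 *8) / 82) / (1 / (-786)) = -417167 / 19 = -21956.16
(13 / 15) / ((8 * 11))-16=-21107 / 1320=-15.99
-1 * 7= -7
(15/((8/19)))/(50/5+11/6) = 855/284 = 3.01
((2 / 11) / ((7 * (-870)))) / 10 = -1 / 334950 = -0.00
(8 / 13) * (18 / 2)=72 / 13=5.54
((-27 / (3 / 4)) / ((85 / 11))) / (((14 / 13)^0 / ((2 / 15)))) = -264 / 425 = -0.62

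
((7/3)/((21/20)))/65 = 4/117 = 0.03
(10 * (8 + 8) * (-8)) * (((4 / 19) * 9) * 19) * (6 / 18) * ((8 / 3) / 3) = -40960 / 3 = -13653.33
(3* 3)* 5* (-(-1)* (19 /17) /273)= 285 /1547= 0.18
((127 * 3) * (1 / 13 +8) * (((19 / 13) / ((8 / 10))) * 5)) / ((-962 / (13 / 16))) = -19002375 / 800384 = -23.74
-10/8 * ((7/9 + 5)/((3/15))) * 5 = -1625/9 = -180.56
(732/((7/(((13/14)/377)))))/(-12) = -61/2842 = -0.02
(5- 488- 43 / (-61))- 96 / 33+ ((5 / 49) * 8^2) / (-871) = -13895302108 / 28637609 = -485.21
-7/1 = -7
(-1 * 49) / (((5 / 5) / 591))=-28959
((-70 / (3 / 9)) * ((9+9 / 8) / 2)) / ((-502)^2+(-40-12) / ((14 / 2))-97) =-59535 / 14106376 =-0.00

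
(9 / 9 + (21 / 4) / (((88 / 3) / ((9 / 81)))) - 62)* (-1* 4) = 21465 / 88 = 243.92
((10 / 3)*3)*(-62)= -620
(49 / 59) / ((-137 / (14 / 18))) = -343 / 72747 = -0.00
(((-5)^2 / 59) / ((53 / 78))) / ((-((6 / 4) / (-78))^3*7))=274185600 / 21889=12526.18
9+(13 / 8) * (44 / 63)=1277 / 126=10.13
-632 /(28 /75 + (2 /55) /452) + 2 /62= -3652858777 /2158313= -1692.46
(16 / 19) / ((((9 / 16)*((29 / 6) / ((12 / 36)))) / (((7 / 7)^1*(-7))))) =-3584 / 4959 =-0.72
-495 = -495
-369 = -369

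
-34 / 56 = -17 / 28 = -0.61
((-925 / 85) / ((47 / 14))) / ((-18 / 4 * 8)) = 1295 / 14382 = 0.09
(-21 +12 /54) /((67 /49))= -15.20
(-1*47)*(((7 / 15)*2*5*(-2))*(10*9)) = 39480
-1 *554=-554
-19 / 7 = -2.71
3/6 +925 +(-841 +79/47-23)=5939/94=63.18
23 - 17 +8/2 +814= 824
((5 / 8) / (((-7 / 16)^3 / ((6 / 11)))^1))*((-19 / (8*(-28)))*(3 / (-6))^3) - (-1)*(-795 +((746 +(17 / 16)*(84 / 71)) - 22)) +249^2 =464529589807 / 7500724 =61931.30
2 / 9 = 0.22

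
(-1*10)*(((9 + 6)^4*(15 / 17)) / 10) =-44669.12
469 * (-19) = -8911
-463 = -463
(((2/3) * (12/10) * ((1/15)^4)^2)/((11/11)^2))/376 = 1/1204558593750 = 0.00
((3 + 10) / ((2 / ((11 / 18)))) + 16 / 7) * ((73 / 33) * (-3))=-115121 / 2772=-41.53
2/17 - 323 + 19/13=-71034/221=-321.42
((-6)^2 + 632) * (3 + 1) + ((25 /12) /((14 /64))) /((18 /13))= 506308 /189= 2678.88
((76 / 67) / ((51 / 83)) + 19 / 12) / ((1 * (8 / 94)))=2203031 / 54672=40.30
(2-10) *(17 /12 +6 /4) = -70 /3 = -23.33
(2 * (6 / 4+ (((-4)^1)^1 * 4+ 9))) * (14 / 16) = -77 / 8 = -9.62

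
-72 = -72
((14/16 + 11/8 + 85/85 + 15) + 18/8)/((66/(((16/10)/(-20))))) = -41/1650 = -0.02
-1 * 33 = -33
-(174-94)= -80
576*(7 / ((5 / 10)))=8064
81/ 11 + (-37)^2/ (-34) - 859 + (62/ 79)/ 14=-184453169/ 206822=-891.85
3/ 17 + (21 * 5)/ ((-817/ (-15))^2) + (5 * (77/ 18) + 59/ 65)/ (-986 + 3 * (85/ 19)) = 0.19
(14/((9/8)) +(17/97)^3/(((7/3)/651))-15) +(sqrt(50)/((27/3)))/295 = -8654936/8214057 +sqrt(2)/531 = -1.05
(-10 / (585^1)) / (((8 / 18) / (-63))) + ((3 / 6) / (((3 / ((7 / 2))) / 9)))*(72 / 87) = 5103 / 754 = 6.77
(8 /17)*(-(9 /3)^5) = -1944 /17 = -114.35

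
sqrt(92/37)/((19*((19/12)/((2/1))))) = 48*sqrt(851)/13357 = 0.10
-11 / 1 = -11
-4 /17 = -0.24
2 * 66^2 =8712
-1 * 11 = -11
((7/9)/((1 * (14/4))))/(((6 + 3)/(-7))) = -14/81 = -0.17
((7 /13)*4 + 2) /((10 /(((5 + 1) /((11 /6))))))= 1.36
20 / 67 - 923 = -61821 / 67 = -922.70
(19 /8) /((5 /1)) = 19 /40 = 0.48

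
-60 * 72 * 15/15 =-4320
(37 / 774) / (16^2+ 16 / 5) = 185 / 1003104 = 0.00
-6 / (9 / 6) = -4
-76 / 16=-19 / 4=-4.75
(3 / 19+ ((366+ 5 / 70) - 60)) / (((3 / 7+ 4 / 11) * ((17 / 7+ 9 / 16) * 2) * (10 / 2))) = 25088756 / 1941325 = 12.92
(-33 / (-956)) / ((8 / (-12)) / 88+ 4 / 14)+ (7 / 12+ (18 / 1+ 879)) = 661678609 / 737076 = 897.71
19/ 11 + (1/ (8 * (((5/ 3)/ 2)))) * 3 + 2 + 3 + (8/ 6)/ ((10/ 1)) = 965/ 132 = 7.31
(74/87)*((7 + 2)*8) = 1776/29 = 61.24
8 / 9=0.89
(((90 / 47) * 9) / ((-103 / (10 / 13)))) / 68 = -2025 / 1069861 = -0.00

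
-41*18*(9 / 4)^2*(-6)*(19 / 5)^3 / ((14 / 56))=615025953 / 125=4920207.62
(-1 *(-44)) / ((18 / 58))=1276 / 9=141.78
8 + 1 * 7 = 15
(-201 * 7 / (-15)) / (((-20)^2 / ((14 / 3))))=1.09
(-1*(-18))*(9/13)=162/13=12.46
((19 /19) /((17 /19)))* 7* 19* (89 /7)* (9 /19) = 15219 /17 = 895.24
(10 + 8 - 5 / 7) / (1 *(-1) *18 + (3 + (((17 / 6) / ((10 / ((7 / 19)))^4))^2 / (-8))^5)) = -3387597839578480259316288696711424113444890452025316200901016289280000000000000000000000000000000000000000 / 2939651017816036588662895150038839106708376012088084306567087454491055353082625825216484633987889738335143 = -1.15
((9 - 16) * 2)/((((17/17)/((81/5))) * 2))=-567/5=-113.40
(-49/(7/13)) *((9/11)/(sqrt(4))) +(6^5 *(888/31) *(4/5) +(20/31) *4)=19597729/110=178161.17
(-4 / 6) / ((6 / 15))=-5 / 3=-1.67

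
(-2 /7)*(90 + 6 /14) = -1266 /49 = -25.84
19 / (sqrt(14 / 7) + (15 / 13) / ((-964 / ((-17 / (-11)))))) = 667892940 / 38006282783 + 361060304176*sqrt(2) / 38006282783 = 13.45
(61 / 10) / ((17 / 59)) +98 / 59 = 229001 / 10030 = 22.83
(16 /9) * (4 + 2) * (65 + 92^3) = 24920096 /3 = 8306698.67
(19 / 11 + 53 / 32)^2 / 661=1418481 / 81900544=0.02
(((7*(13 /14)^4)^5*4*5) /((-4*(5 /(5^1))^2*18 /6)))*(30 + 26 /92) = -18909938956006395441606995 /98141244283328397312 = -192680.86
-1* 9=-9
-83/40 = -2.08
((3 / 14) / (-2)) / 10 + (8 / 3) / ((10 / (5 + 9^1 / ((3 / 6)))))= 5143 / 840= 6.12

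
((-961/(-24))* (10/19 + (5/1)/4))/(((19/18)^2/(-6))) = -10508535/27436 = -383.02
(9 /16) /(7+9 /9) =0.07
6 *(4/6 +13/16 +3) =215/8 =26.88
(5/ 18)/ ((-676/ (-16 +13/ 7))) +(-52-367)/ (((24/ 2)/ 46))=-45602119/ 28392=-1606.16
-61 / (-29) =61 / 29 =2.10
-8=-8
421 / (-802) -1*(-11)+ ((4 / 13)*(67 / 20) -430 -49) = -24370471 / 52130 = -467.49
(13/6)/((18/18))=13/6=2.17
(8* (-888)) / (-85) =7104 / 85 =83.58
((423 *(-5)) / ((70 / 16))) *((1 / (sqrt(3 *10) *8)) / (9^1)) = -47 *sqrt(30) / 210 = -1.23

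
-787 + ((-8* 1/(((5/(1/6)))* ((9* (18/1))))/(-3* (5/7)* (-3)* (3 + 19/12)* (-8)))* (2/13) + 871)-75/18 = 2080596403/26061750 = 79.83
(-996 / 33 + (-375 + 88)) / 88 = -3489 / 968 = -3.60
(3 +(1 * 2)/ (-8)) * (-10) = -55/ 2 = -27.50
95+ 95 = 190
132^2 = 17424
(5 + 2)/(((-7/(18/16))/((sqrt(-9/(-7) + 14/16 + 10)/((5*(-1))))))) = 0.78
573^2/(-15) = -109443/5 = -21888.60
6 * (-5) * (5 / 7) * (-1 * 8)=171.43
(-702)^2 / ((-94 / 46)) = -11334492 / 47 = -241159.40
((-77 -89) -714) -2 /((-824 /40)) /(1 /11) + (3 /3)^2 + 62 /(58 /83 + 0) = -2357364 /2987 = -789.21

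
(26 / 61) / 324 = 13 / 9882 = 0.00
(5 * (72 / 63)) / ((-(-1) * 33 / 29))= 1160 / 231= 5.02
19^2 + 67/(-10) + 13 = 3673/10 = 367.30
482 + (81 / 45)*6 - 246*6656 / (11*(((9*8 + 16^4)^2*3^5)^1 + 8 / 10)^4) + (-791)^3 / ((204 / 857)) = -4009991713122058752757404668034921379168380224780307810602777 / 1928694637917870506137029824660146210583447603578260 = -2079122134.88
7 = 7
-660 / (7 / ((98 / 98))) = -660 / 7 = -94.29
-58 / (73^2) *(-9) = 522 / 5329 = 0.10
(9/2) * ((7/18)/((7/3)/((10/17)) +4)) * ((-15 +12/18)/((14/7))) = -1.57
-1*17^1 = -17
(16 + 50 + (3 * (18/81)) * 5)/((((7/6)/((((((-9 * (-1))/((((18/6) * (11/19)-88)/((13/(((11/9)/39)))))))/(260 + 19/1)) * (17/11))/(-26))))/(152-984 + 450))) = -9008165088/43035223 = -209.32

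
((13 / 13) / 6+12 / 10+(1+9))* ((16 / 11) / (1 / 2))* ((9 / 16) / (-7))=-93 / 35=-2.66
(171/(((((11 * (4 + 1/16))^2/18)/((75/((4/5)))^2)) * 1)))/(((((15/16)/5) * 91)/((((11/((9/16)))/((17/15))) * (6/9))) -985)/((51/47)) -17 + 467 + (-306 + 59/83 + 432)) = -3001921689600000/73052688014449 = -41.09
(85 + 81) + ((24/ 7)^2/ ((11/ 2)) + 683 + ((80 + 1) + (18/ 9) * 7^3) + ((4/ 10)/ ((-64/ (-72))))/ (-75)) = 436086383/ 269500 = 1618.13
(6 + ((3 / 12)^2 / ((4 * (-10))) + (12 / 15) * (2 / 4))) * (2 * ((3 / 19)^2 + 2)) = 25.91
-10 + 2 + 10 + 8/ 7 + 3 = 43/ 7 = 6.14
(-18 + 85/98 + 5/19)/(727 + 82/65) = -2041715/88141494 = -0.02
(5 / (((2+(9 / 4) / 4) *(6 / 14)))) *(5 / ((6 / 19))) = 26600 / 369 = 72.09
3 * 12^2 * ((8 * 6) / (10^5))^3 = 1458 / 30517578125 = 0.00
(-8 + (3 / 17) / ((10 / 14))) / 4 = -659 / 340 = -1.94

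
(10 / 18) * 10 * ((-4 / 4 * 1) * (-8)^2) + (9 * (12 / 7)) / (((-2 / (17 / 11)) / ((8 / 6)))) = -257416 / 693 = -371.45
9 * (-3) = -27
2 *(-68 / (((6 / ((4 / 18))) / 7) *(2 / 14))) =-6664 / 27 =-246.81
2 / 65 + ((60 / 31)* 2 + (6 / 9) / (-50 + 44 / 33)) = 571911 / 147095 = 3.89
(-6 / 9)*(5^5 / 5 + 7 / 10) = -6257 / 15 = -417.13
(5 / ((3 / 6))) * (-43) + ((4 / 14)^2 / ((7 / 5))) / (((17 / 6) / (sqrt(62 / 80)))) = -430 + 6 * sqrt(310) / 5831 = -429.98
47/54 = 0.87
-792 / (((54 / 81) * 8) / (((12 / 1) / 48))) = -297 / 8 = -37.12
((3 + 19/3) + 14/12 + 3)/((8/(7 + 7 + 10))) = 81/2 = 40.50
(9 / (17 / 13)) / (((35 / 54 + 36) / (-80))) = -505440 / 33643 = -15.02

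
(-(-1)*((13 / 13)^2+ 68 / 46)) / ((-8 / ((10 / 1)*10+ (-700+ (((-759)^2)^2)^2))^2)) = -691422120967473522254583043274913948782424174537 / 184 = -3757728918301486533992299000000000000000000000.00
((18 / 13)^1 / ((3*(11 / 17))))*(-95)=-9690 / 143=-67.76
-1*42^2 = -1764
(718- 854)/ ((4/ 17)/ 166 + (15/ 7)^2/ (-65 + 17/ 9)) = 5340849472/ 2801611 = 1906.35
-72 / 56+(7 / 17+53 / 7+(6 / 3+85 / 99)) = 112580 / 11781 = 9.56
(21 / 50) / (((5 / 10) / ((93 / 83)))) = 1953 / 2075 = 0.94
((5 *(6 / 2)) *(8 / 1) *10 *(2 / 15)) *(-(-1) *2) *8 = 2560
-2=-2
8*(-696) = -5568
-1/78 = -0.01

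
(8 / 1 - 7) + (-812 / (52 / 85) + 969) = -4645 / 13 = -357.31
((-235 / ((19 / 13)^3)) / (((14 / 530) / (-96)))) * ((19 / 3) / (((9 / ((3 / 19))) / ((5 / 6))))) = 10945454000 / 432117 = 25329.84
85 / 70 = 17 / 14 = 1.21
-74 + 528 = 454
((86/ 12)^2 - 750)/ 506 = -25151/ 18216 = -1.38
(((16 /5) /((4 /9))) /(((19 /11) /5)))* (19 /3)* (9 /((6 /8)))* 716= 1134144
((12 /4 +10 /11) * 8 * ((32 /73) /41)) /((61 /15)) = 165120 /2008303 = 0.08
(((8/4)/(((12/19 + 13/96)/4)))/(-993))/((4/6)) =-0.02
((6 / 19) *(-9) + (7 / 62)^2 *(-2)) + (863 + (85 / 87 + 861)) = 5471255261 / 3177066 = 1722.11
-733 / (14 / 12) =-4398 / 7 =-628.29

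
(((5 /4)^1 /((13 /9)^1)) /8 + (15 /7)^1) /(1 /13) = 6555 /224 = 29.26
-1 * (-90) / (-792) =-5 / 44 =-0.11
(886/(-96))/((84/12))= -443/336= -1.32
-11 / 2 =-5.50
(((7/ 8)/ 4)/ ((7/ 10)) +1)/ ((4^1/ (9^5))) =1240029/ 64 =19375.45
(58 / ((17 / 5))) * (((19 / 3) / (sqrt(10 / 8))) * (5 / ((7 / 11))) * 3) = 121220 * sqrt(5) / 119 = 2277.78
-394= -394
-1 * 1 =-1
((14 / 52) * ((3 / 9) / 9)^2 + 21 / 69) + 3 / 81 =0.34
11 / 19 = 0.58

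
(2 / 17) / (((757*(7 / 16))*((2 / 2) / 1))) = 32 / 90083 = 0.00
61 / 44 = 1.39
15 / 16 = 0.94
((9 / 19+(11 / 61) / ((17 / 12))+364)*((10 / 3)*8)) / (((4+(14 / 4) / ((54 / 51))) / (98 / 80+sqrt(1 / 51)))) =1816.67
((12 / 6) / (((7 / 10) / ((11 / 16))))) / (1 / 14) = 55 / 2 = 27.50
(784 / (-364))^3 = -21952 / 2197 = -9.99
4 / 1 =4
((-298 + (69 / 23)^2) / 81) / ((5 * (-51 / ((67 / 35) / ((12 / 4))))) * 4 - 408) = 1139 / 640548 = 0.00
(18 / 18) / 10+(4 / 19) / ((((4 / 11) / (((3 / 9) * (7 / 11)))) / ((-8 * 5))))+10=2957 / 570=5.19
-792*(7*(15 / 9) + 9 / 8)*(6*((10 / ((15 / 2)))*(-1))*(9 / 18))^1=40524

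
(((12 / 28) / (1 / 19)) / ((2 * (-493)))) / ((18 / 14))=-19 / 2958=-0.01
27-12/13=339/13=26.08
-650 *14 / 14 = -650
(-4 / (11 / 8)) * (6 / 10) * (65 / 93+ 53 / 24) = -8652 / 1705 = -5.07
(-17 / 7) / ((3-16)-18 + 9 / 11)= 187 / 2324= 0.08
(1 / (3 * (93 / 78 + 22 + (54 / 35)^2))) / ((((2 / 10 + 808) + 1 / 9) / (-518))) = -3172750 / 379824303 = -0.01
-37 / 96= -0.39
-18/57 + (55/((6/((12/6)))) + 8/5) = 5591/285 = 19.62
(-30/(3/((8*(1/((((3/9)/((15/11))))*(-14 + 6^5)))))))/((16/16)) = -0.04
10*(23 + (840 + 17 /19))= 164140 /19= 8638.95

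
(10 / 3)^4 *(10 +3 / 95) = 1906000 / 1539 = 1238.47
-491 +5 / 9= -4414 / 9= -490.44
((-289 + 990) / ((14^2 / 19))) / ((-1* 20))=-13319 / 3920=-3.40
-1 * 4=-4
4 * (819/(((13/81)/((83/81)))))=20916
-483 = -483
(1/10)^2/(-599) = -1/59900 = -0.00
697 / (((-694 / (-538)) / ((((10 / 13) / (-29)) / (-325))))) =374986 / 8503235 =0.04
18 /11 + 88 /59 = 2030 /649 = 3.13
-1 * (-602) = 602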